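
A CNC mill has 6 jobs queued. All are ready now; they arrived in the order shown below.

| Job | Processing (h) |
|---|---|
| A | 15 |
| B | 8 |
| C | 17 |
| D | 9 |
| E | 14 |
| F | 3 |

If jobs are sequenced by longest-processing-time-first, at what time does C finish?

LPT (decreasing processing time): C A E D B F.
C: 0→17

17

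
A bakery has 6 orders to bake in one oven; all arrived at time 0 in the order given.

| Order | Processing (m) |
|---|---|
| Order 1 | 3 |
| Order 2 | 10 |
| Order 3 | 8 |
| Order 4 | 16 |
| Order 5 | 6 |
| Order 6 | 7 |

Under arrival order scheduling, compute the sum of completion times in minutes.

FIFO (arrival order): Order 1 Order 2 Order 3 Order 4 Order 5 Order 6.
Order 1: 0→3
Order 2: 3→13
Order 3: 13→21
Order 4: 21→37
Order 5: 37→43
Order 6: 43→50
Sum = 3+13+21+37+43+50 = 167.

167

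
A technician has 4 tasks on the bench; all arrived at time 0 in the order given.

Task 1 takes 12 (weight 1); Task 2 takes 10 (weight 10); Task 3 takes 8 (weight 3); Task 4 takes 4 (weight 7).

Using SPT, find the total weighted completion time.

SPT (increasing processing time): Task 4 Task 3 Task 2 Task 1.
Task 4: finishes 4, weight 7, w·C = 28
Task 3: finishes 12, weight 3, w·C = 36
Task 2: finishes 22, weight 10, w·C = 220
Task 1: finishes 34, weight 1, w·C = 34
Sum = 28+36+220+34 = 318.

318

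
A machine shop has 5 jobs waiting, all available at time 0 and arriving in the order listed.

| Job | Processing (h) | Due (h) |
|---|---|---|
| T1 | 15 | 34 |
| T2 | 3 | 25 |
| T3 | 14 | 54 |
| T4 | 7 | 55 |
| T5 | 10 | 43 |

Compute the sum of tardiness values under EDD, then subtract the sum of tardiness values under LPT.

-24

EDD (increasing due date): T2 T1 T5 T3 T4.
T2: 0→3, due 25, tardiness 0
T1: 3→18, due 34, tardiness 0
T5: 18→28, due 43, tardiness 0
T3: 28→42, due 54, tardiness 0
T4: 42→49, due 55, tardiness 0
Sum = 0+0+0+0+0 = 0.
LPT (decreasing processing time): T1 T3 T5 T4 T2.
T1: 0→15, due 34, tardiness 0
T3: 15→29, due 54, tardiness 0
T5: 29→39, due 43, tardiness 0
T4: 39→46, due 55, tardiness 0
T2: 46→49, due 25, tardiness 24
Sum = 0+0+0+0+24 = 24.
Difference = 0 − 24 = -24.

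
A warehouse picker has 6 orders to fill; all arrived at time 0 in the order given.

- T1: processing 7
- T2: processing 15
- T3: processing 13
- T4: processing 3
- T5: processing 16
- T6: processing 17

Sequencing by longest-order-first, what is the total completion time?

298

LPT (decreasing processing time): T6 T5 T2 T3 T1 T4.
T6: 0→17
T5: 17→33
T2: 33→48
T3: 48→61
T1: 61→68
T4: 68→71
Sum = 17+33+48+61+68+71 = 298.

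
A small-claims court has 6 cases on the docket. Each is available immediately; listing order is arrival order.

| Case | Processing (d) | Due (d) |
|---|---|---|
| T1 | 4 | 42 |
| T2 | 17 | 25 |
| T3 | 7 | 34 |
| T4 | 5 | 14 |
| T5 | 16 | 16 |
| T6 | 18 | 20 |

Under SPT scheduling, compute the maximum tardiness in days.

47

SPT (increasing processing time): T1 T4 T3 T5 T2 T6.
T1: 0→4, due 42, tardiness 0
T4: 4→9, due 14, tardiness 0
T3: 9→16, due 34, tardiness 0
T5: 16→32, due 16, tardiness 16
T2: 32→49, due 25, tardiness 24
T6: 49→67, due 20, tardiness 47
Maximum = 47.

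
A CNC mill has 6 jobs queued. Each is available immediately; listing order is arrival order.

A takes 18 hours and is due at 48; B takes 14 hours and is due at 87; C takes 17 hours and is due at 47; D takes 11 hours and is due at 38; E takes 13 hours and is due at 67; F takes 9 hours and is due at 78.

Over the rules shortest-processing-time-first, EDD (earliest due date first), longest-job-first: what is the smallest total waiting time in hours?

SPT (increasing processing time): F D E B C A.
F: waits 0, runs 0→9
D: waits 9, runs 9→20
E: waits 20, runs 20→33
B: waits 33, runs 33→47
C: waits 47, runs 47→64
A: waits 64, runs 64→82
Sum = 0+9+20+33+47+64 = 173.
EDD (increasing due date): D C A E F B.
D: waits 0, runs 0→11
C: waits 11, runs 11→28
A: waits 28, runs 28→46
E: waits 46, runs 46→59
F: waits 59, runs 59→68
B: waits 68, runs 68→82
Sum = 0+11+28+46+59+68 = 212.
LPT (decreasing processing time): A C B E D F.
A: waits 0, runs 0→18
C: waits 18, runs 18→35
B: waits 35, runs 35→49
E: waits 49, runs 49→62
D: waits 62, runs 62→73
F: waits 73, runs 73→82
Sum = 0+18+35+49+62+73 = 237.
SPT 173, EDD 212, LPT 237 → minimum 173.

173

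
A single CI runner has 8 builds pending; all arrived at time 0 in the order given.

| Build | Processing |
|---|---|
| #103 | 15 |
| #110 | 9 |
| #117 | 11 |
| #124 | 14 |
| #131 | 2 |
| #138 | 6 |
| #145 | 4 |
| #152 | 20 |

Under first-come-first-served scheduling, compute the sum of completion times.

FIFO (arrival order): #103 #110 #117 #124 #131 #138 #145 #152.
#103: 0→15
#110: 15→24
#117: 24→35
#124: 35→49
#131: 49→51
#138: 51→57
#145: 57→61
#152: 61→81
Sum = 15+24+35+49+51+57+61+81 = 373.

373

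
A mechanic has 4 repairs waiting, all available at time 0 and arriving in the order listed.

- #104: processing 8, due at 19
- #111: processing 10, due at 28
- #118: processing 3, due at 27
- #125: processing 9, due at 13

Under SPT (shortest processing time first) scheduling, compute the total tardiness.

SPT (increasing processing time): #118 #104 #125 #111.
#118: 0→3, due 27, tardiness 0
#104: 3→11, due 19, tardiness 0
#125: 11→20, due 13, tardiness 7
#111: 20→30, due 28, tardiness 2
Sum = 0+0+7+2 = 9.

9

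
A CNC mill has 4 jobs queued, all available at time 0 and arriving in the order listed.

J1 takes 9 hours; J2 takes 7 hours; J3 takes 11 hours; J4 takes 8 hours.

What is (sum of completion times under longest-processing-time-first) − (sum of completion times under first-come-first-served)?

7

LPT (decreasing processing time): J3 J1 J4 J2.
J3: 0→11
J1: 11→20
J4: 20→28
J2: 28→35
Sum = 11+20+28+35 = 94.
FIFO (arrival order): J1 J2 J3 J4.
J1: 0→9
J2: 9→16
J3: 16→27
J4: 27→35
Sum = 9+16+27+35 = 87.
Difference = 94 − 87 = 7.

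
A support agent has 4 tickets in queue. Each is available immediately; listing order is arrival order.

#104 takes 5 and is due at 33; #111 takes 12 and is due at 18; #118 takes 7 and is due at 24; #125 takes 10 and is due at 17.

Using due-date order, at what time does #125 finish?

10

EDD (increasing due date): #125 #111 #118 #104.
#125: 0→10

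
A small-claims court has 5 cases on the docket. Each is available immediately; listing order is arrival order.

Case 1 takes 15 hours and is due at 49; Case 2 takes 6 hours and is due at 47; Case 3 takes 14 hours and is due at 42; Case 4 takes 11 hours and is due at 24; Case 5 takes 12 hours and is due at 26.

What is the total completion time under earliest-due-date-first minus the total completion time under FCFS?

EDD (increasing due date): Case 4 Case 5 Case 3 Case 2 Case 1.
Case 4: 0→11
Case 5: 11→23
Case 3: 23→37
Case 2: 37→43
Case 1: 43→58
Sum = 11+23+37+43+58 = 172.
FIFO (arrival order): Case 1 Case 2 Case 3 Case 4 Case 5.
Case 1: 0→15
Case 2: 15→21
Case 3: 21→35
Case 4: 35→46
Case 5: 46→58
Sum = 15+21+35+46+58 = 175.
Difference = 172 − 175 = -3.

-3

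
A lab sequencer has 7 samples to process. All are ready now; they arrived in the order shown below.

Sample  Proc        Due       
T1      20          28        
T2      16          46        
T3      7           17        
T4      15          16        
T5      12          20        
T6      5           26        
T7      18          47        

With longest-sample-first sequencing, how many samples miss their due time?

LPT (decreasing processing time): T1 T7 T2 T4 T5 T3 T6.
T1: 0→20, due 28, tardiness 0
T7: 20→38, due 47, tardiness 0
T2: 38→54, due 46, tardiness 8
T4: 54→69, due 16, tardiness 53
T5: 69→81, due 20, tardiness 61
T3: 81→88, due 17, tardiness 71
T6: 88→93, due 26, tardiness 67
Late samples: 5.

5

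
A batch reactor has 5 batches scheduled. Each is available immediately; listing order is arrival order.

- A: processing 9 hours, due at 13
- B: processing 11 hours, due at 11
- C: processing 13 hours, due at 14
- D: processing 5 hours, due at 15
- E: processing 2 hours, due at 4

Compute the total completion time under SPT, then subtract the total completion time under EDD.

SPT (increasing processing time): E D A B C.
E: 0→2
D: 2→7
A: 7→16
B: 16→27
C: 27→40
Sum = 2+7+16+27+40 = 92.
EDD (increasing due date): E B A C D.
E: 0→2
B: 2→13
A: 13→22
C: 22→35
D: 35→40
Sum = 2+13+22+35+40 = 112.
Difference = 92 − 112 = -20.

-20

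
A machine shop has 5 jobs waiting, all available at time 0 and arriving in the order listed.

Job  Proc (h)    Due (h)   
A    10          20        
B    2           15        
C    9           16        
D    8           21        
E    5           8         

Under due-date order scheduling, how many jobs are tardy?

EDD (increasing due date): E B C A D.
E: 0→5, due 8, tardiness 0
B: 5→7, due 15, tardiness 0
C: 7→16, due 16, tardiness 0
A: 16→26, due 20, tardiness 6
D: 26→34, due 21, tardiness 13
Late jobs: 2.

2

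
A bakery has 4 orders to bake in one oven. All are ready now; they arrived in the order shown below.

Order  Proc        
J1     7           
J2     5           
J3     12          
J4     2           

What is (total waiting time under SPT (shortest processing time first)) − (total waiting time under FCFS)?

SPT (increasing processing time): J4 J2 J1 J3.
J4: waits 0, runs 0→2
J2: waits 2, runs 2→7
J1: waits 7, runs 7→14
J3: waits 14, runs 14→26
Sum = 0+2+7+14 = 23.
FIFO (arrival order): J1 J2 J3 J4.
J1: waits 0, runs 0→7
J2: waits 7, runs 7→12
J3: waits 12, runs 12→24
J4: waits 24, runs 24→26
Sum = 0+7+12+24 = 43.
Difference = 23 − 43 = -20.

-20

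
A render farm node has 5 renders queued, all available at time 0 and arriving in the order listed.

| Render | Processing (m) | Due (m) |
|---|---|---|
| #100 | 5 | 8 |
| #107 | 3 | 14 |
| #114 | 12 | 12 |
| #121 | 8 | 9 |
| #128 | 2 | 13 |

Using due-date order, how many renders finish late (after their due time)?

EDD (increasing due date): #100 #121 #114 #128 #107.
#100: 0→5, due 8, tardiness 0
#121: 5→13, due 9, tardiness 4
#114: 13→25, due 12, tardiness 13
#128: 25→27, due 13, tardiness 14
#107: 27→30, due 14, tardiness 16
Late renders: 4.

4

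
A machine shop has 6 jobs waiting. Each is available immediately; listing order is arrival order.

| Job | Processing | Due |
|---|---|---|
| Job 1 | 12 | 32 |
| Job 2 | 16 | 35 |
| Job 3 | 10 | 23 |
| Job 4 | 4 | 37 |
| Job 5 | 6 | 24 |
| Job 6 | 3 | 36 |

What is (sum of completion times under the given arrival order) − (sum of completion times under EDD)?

FIFO (arrival order): Job 1 Job 2 Job 3 Job 4 Job 5 Job 6.
Job 1: 0→12
Job 2: 12→28
Job 3: 28→38
Job 4: 38→42
Job 5: 42→48
Job 6: 48→51
Sum = 12+28+38+42+48+51 = 219.
EDD (increasing due date): Job 3 Job 5 Job 1 Job 2 Job 6 Job 4.
Job 3: 0→10
Job 5: 10→16
Job 1: 16→28
Job 2: 28→44
Job 6: 44→47
Job 4: 47→51
Sum = 10+16+28+44+47+51 = 196.
Difference = 219 − 196 = 23.

23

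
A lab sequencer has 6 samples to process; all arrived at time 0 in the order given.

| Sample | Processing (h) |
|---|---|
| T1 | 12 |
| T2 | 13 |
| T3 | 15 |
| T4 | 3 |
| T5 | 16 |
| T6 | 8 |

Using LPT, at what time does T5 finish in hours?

LPT (decreasing processing time): T5 T3 T2 T1 T6 T4.
T5: 0→16

16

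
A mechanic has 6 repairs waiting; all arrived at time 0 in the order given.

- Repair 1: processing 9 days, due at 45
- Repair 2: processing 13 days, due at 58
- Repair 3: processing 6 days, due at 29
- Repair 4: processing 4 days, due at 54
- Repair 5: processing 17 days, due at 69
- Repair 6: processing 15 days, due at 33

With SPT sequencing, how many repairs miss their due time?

SPT (increasing processing time): Repair 4 Repair 3 Repair 1 Repair 2 Repair 6 Repair 5.
Repair 4: 0→4, due 54, tardiness 0
Repair 3: 4→10, due 29, tardiness 0
Repair 1: 10→19, due 45, tardiness 0
Repair 2: 19→32, due 58, tardiness 0
Repair 6: 32→47, due 33, tardiness 14
Repair 5: 47→64, due 69, tardiness 0
Late repairs: 1.

1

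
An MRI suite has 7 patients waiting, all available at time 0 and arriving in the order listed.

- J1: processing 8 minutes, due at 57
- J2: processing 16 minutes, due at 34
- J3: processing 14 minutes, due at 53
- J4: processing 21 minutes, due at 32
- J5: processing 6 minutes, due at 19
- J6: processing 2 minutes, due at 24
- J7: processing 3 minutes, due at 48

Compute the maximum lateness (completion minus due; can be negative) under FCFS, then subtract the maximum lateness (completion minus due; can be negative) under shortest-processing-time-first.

FIFO (arrival order): J1 J2 J3 J4 J5 J6 J7.
J1: 0→8, due 57, lateness -49
J2: 8→24, due 34, lateness -10
J3: 24→38, due 53, lateness -15
J4: 38→59, due 32, lateness 27
J5: 59→65, due 19, lateness 46
J6: 65→67, due 24, lateness 43
J7: 67→70, due 48, lateness 22
Maximum = 46.
SPT (increasing processing time): J6 J7 J5 J1 J3 J2 J4.
J6: 0→2, due 24, lateness -22
J7: 2→5, due 48, lateness -43
J5: 5→11, due 19, lateness -8
J1: 11→19, due 57, lateness -38
J3: 19→33, due 53, lateness -20
J2: 33→49, due 34, lateness 15
J4: 49→70, due 32, lateness 38
Maximum = 38.
Difference = 46 − 38 = 8.

8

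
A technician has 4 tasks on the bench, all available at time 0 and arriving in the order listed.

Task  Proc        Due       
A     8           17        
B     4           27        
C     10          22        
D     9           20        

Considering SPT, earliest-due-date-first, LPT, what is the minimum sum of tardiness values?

SPT (increasing processing time): B A D C.
B: 0→4, due 27, tardiness 0
A: 4→12, due 17, tardiness 0
D: 12→21, due 20, tardiness 1
C: 21→31, due 22, tardiness 9
Sum = 0+0+1+9 = 10.
EDD (increasing due date): A D C B.
A: 0→8, due 17, tardiness 0
D: 8→17, due 20, tardiness 0
C: 17→27, due 22, tardiness 5
B: 27→31, due 27, tardiness 4
Sum = 0+0+5+4 = 9.
LPT (decreasing processing time): C D A B.
C: 0→10, due 22, tardiness 0
D: 10→19, due 20, tardiness 0
A: 19→27, due 17, tardiness 10
B: 27→31, due 27, tardiness 4
Sum = 0+0+10+4 = 14.
SPT 10, EDD 9, LPT 14 → minimum 9.

9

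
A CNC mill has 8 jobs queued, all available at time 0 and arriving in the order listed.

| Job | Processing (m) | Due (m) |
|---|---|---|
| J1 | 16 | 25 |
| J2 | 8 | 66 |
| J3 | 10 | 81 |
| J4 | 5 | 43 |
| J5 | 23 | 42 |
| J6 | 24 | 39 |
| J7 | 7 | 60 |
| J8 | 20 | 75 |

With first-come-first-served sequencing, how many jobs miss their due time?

4

FIFO (arrival order): J1 J2 J3 J4 J5 J6 J7 J8.
J1: 0→16, due 25, tardiness 0
J2: 16→24, due 66, tardiness 0
J3: 24→34, due 81, tardiness 0
J4: 34→39, due 43, tardiness 0
J5: 39→62, due 42, tardiness 20
J6: 62→86, due 39, tardiness 47
J7: 86→93, due 60, tardiness 33
J8: 93→113, due 75, tardiness 38
Late jobs: 4.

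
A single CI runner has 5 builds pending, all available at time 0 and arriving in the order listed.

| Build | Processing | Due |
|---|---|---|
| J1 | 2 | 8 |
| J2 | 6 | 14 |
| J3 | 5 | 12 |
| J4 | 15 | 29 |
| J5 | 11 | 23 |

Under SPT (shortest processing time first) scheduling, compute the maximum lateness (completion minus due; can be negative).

10

SPT (increasing processing time): J1 J3 J2 J5 J4.
J1: 0→2, due 8, lateness -6
J3: 2→7, due 12, lateness -5
J2: 7→13, due 14, lateness -1
J5: 13→24, due 23, lateness 1
J4: 24→39, due 29, lateness 10
Maximum = 10.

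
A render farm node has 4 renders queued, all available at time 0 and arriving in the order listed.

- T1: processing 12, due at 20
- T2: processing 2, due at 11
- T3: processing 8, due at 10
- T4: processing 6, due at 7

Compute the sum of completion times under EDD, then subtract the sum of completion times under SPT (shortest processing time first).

10

EDD (increasing due date): T4 T3 T2 T1.
T4: 0→6
T3: 6→14
T2: 14→16
T1: 16→28
Sum = 6+14+16+28 = 64.
SPT (increasing processing time): T2 T4 T3 T1.
T2: 0→2
T4: 2→8
T3: 8→16
T1: 16→28
Sum = 2+8+16+28 = 54.
Difference = 64 − 54 = 10.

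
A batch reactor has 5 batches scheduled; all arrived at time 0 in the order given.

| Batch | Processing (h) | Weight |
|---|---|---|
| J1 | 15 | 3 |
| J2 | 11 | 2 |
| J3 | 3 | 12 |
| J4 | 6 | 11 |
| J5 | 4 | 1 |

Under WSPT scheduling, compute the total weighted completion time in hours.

310

WSPT (decreasing weight/processing-time ratio): J3 J4 J5 J1 J2.
J3: finishes 3, weight 12, w·C = 36
J4: finishes 9, weight 11, w·C = 99
J5: finishes 13, weight 1, w·C = 13
J1: finishes 28, weight 3, w·C = 84
J2: finishes 39, weight 2, w·C = 78
Sum = 36+99+13+84+78 = 310.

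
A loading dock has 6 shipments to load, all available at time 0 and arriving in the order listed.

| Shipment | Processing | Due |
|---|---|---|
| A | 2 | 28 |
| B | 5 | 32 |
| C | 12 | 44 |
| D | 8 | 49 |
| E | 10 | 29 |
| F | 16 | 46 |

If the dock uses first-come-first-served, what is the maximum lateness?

FIFO (arrival order): A B C D E F.
A: 0→2, due 28, lateness -26
B: 2→7, due 32, lateness -25
C: 7→19, due 44, lateness -25
D: 19→27, due 49, lateness -22
E: 27→37, due 29, lateness 8
F: 37→53, due 46, lateness 7
Maximum = 8.

8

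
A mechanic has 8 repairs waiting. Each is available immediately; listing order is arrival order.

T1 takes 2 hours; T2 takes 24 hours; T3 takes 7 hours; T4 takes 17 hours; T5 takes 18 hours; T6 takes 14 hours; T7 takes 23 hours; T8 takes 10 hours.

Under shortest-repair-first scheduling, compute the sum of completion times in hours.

387

SPT (increasing processing time): T1 T3 T8 T6 T4 T5 T7 T2.
T1: 0→2
T3: 2→9
T8: 9→19
T6: 19→33
T4: 33→50
T5: 50→68
T7: 68→91
T2: 91→115
Sum = 2+9+19+33+50+68+91+115 = 387.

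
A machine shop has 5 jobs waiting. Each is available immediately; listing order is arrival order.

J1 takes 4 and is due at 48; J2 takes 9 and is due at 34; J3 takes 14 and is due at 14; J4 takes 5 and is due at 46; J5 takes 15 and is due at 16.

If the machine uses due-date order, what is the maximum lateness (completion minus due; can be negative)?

EDD (increasing due date): J3 J5 J2 J4 J1.
J3: 0→14, due 14, lateness 0
J5: 14→29, due 16, lateness 13
J2: 29→38, due 34, lateness 4
J4: 38→43, due 46, lateness -3
J1: 43→47, due 48, lateness -1
Maximum = 13.

13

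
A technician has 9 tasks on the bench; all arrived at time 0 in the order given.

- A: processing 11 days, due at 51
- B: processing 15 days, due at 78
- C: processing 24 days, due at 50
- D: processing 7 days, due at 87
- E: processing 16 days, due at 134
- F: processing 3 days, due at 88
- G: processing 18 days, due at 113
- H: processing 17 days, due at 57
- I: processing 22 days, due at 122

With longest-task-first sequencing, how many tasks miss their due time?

LPT (decreasing processing time): C I G H E B A D F.
C: 0→24, due 50, tardiness 0
I: 24→46, due 122, tardiness 0
G: 46→64, due 113, tardiness 0
H: 64→81, due 57, tardiness 24
E: 81→97, due 134, tardiness 0
B: 97→112, due 78, tardiness 34
A: 112→123, due 51, tardiness 72
D: 123→130, due 87, tardiness 43
F: 130→133, due 88, tardiness 45
Late tasks: 5.

5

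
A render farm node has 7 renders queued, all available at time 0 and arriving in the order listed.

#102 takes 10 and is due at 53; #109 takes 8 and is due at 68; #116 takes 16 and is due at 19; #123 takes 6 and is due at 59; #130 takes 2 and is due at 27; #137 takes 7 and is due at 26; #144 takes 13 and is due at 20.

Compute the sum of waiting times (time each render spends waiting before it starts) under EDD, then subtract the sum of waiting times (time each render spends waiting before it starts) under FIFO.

28

EDD (increasing due date): #116 #144 #137 #130 #102 #123 #109.
#116: waits 0, runs 0→16
#144: waits 16, runs 16→29
#137: waits 29, runs 29→36
#130: waits 36, runs 36→38
#102: waits 38, runs 38→48
#123: waits 48, runs 48→54
#109: waits 54, runs 54→62
Sum = 0+16+29+36+38+48+54 = 221.
FIFO (arrival order): #102 #109 #116 #123 #130 #137 #144.
#102: waits 0, runs 0→10
#109: waits 10, runs 10→18
#116: waits 18, runs 18→34
#123: waits 34, runs 34→40
#130: waits 40, runs 40→42
#137: waits 42, runs 42→49
#144: waits 49, runs 49→62
Sum = 0+10+18+34+40+42+49 = 193.
Difference = 221 − 193 = 28.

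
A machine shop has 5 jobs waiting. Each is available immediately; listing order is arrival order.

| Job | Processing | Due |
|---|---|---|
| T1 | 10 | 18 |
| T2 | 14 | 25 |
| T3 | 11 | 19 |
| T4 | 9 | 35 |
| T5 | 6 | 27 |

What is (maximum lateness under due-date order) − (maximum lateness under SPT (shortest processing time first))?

-10

EDD (increasing due date): T1 T3 T2 T5 T4.
T1: 0→10, due 18, lateness -8
T3: 10→21, due 19, lateness 2
T2: 21→35, due 25, lateness 10
T5: 35→41, due 27, lateness 14
T4: 41→50, due 35, lateness 15
Maximum = 15.
SPT (increasing processing time): T5 T4 T1 T3 T2.
T5: 0→6, due 27, lateness -21
T4: 6→15, due 35, lateness -20
T1: 15→25, due 18, lateness 7
T3: 25→36, due 19, lateness 17
T2: 36→50, due 25, lateness 25
Maximum = 25.
Difference = 15 − 25 = -10.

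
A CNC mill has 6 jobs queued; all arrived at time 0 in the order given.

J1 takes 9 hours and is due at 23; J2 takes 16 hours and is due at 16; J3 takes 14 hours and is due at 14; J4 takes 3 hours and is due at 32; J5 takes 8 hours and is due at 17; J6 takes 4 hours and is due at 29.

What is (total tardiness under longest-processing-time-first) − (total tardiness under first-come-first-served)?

LPT (decreasing processing time): J2 J3 J1 J5 J6 J4.
J2: 0→16, due 16, tardiness 0
J3: 16→30, due 14, tardiness 16
J1: 30→39, due 23, tardiness 16
J5: 39→47, due 17, tardiness 30
J6: 47→51, due 29, tardiness 22
J4: 51→54, due 32, tardiness 22
Sum = 0+16+16+30+22+22 = 106.
FIFO (arrival order): J1 J2 J3 J4 J5 J6.
J1: 0→9, due 23, tardiness 0
J2: 9→25, due 16, tardiness 9
J3: 25→39, due 14, tardiness 25
J4: 39→42, due 32, tardiness 10
J5: 42→50, due 17, tardiness 33
J6: 50→54, due 29, tardiness 25
Sum = 0+9+25+10+33+25 = 102.
Difference = 106 − 102 = 4.

4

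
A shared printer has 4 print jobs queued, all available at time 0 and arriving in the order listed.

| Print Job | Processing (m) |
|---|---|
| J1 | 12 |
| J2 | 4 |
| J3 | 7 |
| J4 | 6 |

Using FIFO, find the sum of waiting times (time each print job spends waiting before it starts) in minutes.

51

FIFO (arrival order): J1 J2 J3 J4.
J1: waits 0, runs 0→12
J2: waits 12, runs 12→16
J3: waits 16, runs 16→23
J4: waits 23, runs 23→29
Sum = 0+12+16+23 = 51.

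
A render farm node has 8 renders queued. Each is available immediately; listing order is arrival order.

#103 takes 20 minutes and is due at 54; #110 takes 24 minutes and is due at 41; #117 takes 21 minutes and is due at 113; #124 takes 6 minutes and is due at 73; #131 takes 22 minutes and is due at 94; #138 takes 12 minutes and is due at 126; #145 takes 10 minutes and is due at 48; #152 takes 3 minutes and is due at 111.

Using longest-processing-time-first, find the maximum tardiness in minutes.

61

LPT (decreasing processing time): #110 #131 #117 #103 #138 #145 #124 #152.
#110: 0→24, due 41, tardiness 0
#131: 24→46, due 94, tardiness 0
#117: 46→67, due 113, tardiness 0
#103: 67→87, due 54, tardiness 33
#138: 87→99, due 126, tardiness 0
#145: 99→109, due 48, tardiness 61
#124: 109→115, due 73, tardiness 42
#152: 115→118, due 111, tardiness 7
Maximum = 61.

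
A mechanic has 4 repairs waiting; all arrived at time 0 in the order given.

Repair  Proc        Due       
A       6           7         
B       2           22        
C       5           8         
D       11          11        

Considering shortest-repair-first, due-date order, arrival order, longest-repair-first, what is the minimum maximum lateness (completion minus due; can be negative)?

11

SPT (increasing processing time): B C A D.
B: 0→2, due 22, lateness -20
C: 2→7, due 8, lateness -1
A: 7→13, due 7, lateness 6
D: 13→24, due 11, lateness 13
Maximum = 13.
EDD (increasing due date): A C D B.
A: 0→6, due 7, lateness -1
C: 6→11, due 8, lateness 3
D: 11→22, due 11, lateness 11
B: 22→24, due 22, lateness 2
Maximum = 11.
FIFO (arrival order): A B C D.
A: 0→6, due 7, lateness -1
B: 6→8, due 22, lateness -14
C: 8→13, due 8, lateness 5
D: 13→24, due 11, lateness 13
Maximum = 13.
LPT (decreasing processing time): D A C B.
D: 0→11, due 11, lateness 0
A: 11→17, due 7, lateness 10
C: 17→22, due 8, lateness 14
B: 22→24, due 22, lateness 2
Maximum = 14.
SPT 13, EDD 11, FIFO 13, LPT 14 → minimum 11.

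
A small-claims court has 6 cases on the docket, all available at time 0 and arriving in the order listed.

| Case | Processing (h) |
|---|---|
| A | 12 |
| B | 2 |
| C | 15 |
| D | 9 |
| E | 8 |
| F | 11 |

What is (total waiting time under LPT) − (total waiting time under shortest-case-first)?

LPT (decreasing processing time): C A F D E B.
C: waits 0, runs 0→15
A: waits 15, runs 15→27
F: waits 27, runs 27→38
D: waits 38, runs 38→47
E: waits 47, runs 47→55
B: waits 55, runs 55→57
Sum = 0+15+27+38+47+55 = 182.
SPT (increasing processing time): B E D F A C.
B: waits 0, runs 0→2
E: waits 2, runs 2→10
D: waits 10, runs 10→19
F: waits 19, runs 19→30
A: waits 30, runs 30→42
C: waits 42, runs 42→57
Sum = 0+2+10+19+30+42 = 103.
Difference = 182 − 103 = 79.

79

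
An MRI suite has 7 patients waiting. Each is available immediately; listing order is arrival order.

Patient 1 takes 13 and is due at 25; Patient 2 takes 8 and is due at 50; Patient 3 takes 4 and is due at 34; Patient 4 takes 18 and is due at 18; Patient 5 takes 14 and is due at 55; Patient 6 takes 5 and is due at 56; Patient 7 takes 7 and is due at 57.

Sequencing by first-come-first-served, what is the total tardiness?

45

FIFO (arrival order): Patient 1 Patient 2 Patient 3 Patient 4 Patient 5 Patient 6 Patient 7.
Patient 1: 0→13, due 25, tardiness 0
Patient 2: 13→21, due 50, tardiness 0
Patient 3: 21→25, due 34, tardiness 0
Patient 4: 25→43, due 18, tardiness 25
Patient 5: 43→57, due 55, tardiness 2
Patient 6: 57→62, due 56, tardiness 6
Patient 7: 62→69, due 57, tardiness 12
Sum = 0+0+0+25+2+6+12 = 45.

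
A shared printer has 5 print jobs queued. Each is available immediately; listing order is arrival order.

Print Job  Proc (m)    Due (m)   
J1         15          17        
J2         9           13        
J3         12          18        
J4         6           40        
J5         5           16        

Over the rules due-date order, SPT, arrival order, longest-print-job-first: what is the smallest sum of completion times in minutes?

EDD (increasing due date): J2 J5 J1 J3 J4.
J2: 0→9
J5: 9→14
J1: 14→29
J3: 29→41
J4: 41→47
Sum = 9+14+29+41+47 = 140.
SPT (increasing processing time): J5 J4 J2 J3 J1.
J5: 0→5
J4: 5→11
J2: 11→20
J3: 20→32
J1: 32→47
Sum = 5+11+20+32+47 = 115.
FIFO (arrival order): J1 J2 J3 J4 J5.
J1: 0→15
J2: 15→24
J3: 24→36
J4: 36→42
J5: 42→47
Sum = 15+24+36+42+47 = 164.
LPT (decreasing processing time): J1 J3 J2 J4 J5.
J1: 0→15
J3: 15→27
J2: 27→36
J4: 36→42
J5: 42→47
Sum = 15+27+36+42+47 = 167.
EDD 140, SPT 115, FIFO 164, LPT 167 → minimum 115.

115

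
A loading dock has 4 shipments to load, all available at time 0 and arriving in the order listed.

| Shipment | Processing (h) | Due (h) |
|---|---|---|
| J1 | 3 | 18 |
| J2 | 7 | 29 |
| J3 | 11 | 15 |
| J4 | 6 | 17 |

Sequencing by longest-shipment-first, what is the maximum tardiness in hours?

LPT (decreasing processing time): J3 J2 J4 J1.
J3: 0→11, due 15, tardiness 0
J2: 11→18, due 29, tardiness 0
J4: 18→24, due 17, tardiness 7
J1: 24→27, due 18, tardiness 9
Maximum = 9.

9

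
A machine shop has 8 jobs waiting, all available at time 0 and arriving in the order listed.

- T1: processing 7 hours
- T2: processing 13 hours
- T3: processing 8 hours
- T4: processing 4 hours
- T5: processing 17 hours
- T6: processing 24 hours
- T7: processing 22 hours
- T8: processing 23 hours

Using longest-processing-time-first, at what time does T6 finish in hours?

LPT (decreasing processing time): T6 T8 T7 T5 T2 T3 T1 T4.
T6: 0→24

24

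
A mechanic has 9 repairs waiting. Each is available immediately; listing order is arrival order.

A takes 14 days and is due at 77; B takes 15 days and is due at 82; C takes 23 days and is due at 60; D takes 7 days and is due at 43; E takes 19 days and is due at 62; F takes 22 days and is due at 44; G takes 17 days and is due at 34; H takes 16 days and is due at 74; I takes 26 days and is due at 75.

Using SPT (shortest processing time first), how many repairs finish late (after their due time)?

5

SPT (increasing processing time): D A B H G E F C I.
D: 0→7, due 43, tardiness 0
A: 7→21, due 77, tardiness 0
B: 21→36, due 82, tardiness 0
H: 36→52, due 74, tardiness 0
G: 52→69, due 34, tardiness 35
E: 69→88, due 62, tardiness 26
F: 88→110, due 44, tardiness 66
C: 110→133, due 60, tardiness 73
I: 133→159, due 75, tardiness 84
Late repairs: 5.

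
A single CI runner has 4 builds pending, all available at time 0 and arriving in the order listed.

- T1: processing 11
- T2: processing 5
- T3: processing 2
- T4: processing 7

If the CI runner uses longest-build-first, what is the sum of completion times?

77

LPT (decreasing processing time): T1 T4 T2 T3.
T1: 0→11
T4: 11→18
T2: 18→23
T3: 23→25
Sum = 11+18+23+25 = 77.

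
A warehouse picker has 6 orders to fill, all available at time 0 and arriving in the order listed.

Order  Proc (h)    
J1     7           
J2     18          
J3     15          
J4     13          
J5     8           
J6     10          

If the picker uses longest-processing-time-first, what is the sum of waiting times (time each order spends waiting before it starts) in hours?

LPT (decreasing processing time): J2 J3 J4 J6 J5 J1.
J2: waits 0, runs 0→18
J3: waits 18, runs 18→33
J4: waits 33, runs 33→46
J6: waits 46, runs 46→56
J5: waits 56, runs 56→64
J1: waits 64, runs 64→71
Sum = 0+18+33+46+56+64 = 217.

217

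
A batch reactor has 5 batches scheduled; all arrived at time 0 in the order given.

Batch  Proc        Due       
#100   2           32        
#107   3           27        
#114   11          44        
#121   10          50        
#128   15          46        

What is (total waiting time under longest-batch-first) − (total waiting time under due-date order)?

61

LPT (decreasing processing time): #128 #114 #121 #107 #100.
#128: waits 0, runs 0→15
#114: waits 15, runs 15→26
#121: waits 26, runs 26→36
#107: waits 36, runs 36→39
#100: waits 39, runs 39→41
Sum = 0+15+26+36+39 = 116.
EDD (increasing due date): #107 #100 #114 #128 #121.
#107: waits 0, runs 0→3
#100: waits 3, runs 3→5
#114: waits 5, runs 5→16
#128: waits 16, runs 16→31
#121: waits 31, runs 31→41
Sum = 0+3+5+16+31 = 55.
Difference = 116 − 55 = 61.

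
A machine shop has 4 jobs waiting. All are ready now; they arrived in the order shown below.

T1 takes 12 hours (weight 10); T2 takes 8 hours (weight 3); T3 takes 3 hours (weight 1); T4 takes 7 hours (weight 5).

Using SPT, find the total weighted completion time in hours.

407

SPT (increasing processing time): T3 T4 T2 T1.
T3: finishes 3, weight 1, w·C = 3
T4: finishes 10, weight 5, w·C = 50
T2: finishes 18, weight 3, w·C = 54
T1: finishes 30, weight 10, w·C = 300
Sum = 3+50+54+300 = 407.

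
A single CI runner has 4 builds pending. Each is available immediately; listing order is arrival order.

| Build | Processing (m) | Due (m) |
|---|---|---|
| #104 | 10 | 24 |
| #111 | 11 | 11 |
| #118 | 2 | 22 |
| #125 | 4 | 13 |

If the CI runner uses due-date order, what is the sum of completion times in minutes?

70

EDD (increasing due date): #111 #125 #118 #104.
#111: 0→11
#125: 11→15
#118: 15→17
#104: 17→27
Sum = 11+15+17+27 = 70.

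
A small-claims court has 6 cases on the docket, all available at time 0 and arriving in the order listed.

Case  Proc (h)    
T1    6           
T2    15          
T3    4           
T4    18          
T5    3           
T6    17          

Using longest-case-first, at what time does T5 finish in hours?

63

LPT (decreasing processing time): T4 T6 T2 T1 T3 T5.
T4: 0→18
T6: 18→35
T2: 35→50
T1: 50→56
T3: 56→60
T5: 60→63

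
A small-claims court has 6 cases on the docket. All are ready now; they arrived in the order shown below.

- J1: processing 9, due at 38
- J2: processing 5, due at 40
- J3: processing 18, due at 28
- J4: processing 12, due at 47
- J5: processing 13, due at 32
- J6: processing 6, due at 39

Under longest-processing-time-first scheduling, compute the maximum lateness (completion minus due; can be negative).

23

LPT (decreasing processing time): J3 J5 J4 J1 J6 J2.
J3: 0→18, due 28, lateness -10
J5: 18→31, due 32, lateness -1
J4: 31→43, due 47, lateness -4
J1: 43→52, due 38, lateness 14
J6: 52→58, due 39, lateness 19
J2: 58→63, due 40, lateness 23
Maximum = 23.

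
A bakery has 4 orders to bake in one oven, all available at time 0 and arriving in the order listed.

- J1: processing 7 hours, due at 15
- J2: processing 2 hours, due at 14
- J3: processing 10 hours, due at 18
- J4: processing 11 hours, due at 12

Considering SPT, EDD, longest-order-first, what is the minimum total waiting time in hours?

SPT (increasing processing time): J2 J1 J3 J4.
J2: waits 0, runs 0→2
J1: waits 2, runs 2→9
J3: waits 9, runs 9→19
J4: waits 19, runs 19→30
Sum = 0+2+9+19 = 30.
EDD (increasing due date): J4 J2 J1 J3.
J4: waits 0, runs 0→11
J2: waits 11, runs 11→13
J1: waits 13, runs 13→20
J3: waits 20, runs 20→30
Sum = 0+11+13+20 = 44.
LPT (decreasing processing time): J4 J3 J1 J2.
J4: waits 0, runs 0→11
J3: waits 11, runs 11→21
J1: waits 21, runs 21→28
J2: waits 28, runs 28→30
Sum = 0+11+21+28 = 60.
SPT 30, EDD 44, LPT 60 → minimum 30.

30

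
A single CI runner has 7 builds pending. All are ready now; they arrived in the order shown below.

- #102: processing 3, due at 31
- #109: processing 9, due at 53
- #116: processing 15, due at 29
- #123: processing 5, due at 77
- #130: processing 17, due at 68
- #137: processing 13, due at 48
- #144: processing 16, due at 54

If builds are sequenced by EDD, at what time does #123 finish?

EDD (increasing due date): #116 #102 #137 #109 #144 #130 #123.
#116: 0→15
#102: 15→18
#137: 18→31
#109: 31→40
#144: 40→56
#130: 56→73
#123: 73→78

78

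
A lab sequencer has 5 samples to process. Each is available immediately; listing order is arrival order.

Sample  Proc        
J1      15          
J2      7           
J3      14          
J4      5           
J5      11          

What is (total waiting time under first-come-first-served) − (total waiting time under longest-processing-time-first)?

FIFO (arrival order): J1 J2 J3 J4 J5.
J1: waits 0, runs 0→15
J2: waits 15, runs 15→22
J3: waits 22, runs 22→36
J4: waits 36, runs 36→41
J5: waits 41, runs 41→52
Sum = 0+15+22+36+41 = 114.
LPT (decreasing processing time): J1 J3 J5 J2 J4.
J1: waits 0, runs 0→15
J3: waits 15, runs 15→29
J5: waits 29, runs 29→40
J2: waits 40, runs 40→47
J4: waits 47, runs 47→52
Sum = 0+15+29+40+47 = 131.
Difference = 114 − 131 = -17.

-17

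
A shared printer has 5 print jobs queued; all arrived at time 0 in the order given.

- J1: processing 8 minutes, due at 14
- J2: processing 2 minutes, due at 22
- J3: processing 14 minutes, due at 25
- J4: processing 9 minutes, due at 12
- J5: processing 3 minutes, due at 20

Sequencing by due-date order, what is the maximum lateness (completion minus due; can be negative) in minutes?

EDD (increasing due date): J4 J1 J5 J2 J3.
J4: 0→9, due 12, lateness -3
J1: 9→17, due 14, lateness 3
J5: 17→20, due 20, lateness 0
J2: 20→22, due 22, lateness 0
J3: 22→36, due 25, lateness 11
Maximum = 11.

11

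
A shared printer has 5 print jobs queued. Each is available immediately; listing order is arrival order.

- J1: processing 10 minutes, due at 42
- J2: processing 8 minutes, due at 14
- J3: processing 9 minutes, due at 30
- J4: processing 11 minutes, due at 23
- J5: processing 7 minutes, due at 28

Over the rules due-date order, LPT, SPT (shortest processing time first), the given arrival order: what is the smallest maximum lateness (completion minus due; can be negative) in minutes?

EDD (increasing due date): J2 J4 J5 J3 J1.
J2: 0→8, due 14, lateness -6
J4: 8→19, due 23, lateness -4
J5: 19→26, due 28, lateness -2
J3: 26→35, due 30, lateness 5
J1: 35→45, due 42, lateness 3
Maximum = 5.
LPT (decreasing processing time): J4 J1 J3 J2 J5.
J4: 0→11, due 23, lateness -12
J1: 11→21, due 42, lateness -21
J3: 21→30, due 30, lateness 0
J2: 30→38, due 14, lateness 24
J5: 38→45, due 28, lateness 17
Maximum = 24.
SPT (increasing processing time): J5 J2 J3 J1 J4.
J5: 0→7, due 28, lateness -21
J2: 7→15, due 14, lateness 1
J3: 15→24, due 30, lateness -6
J1: 24→34, due 42, lateness -8
J4: 34→45, due 23, lateness 22
Maximum = 22.
FIFO (arrival order): J1 J2 J3 J4 J5.
J1: 0→10, due 42, lateness -32
J2: 10→18, due 14, lateness 4
J3: 18→27, due 30, lateness -3
J4: 27→38, due 23, lateness 15
J5: 38→45, due 28, lateness 17
Maximum = 17.
EDD 5, LPT 24, SPT 22, FIFO 17 → minimum 5.

5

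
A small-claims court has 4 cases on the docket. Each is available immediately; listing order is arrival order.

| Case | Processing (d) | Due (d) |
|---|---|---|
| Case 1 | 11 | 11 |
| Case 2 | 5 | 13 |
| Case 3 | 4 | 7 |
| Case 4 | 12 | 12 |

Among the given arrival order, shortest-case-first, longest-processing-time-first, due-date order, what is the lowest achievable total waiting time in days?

33

FIFO (arrival order): Case 1 Case 2 Case 3 Case 4.
Case 1: waits 0, runs 0→11
Case 2: waits 11, runs 11→16
Case 3: waits 16, runs 16→20
Case 4: waits 20, runs 20→32
Sum = 0+11+16+20 = 47.
SPT (increasing processing time): Case 3 Case 2 Case 1 Case 4.
Case 3: waits 0, runs 0→4
Case 2: waits 4, runs 4→9
Case 1: waits 9, runs 9→20
Case 4: waits 20, runs 20→32
Sum = 0+4+9+20 = 33.
LPT (decreasing processing time): Case 4 Case 1 Case 2 Case 3.
Case 4: waits 0, runs 0→12
Case 1: waits 12, runs 12→23
Case 2: waits 23, runs 23→28
Case 3: waits 28, runs 28→32
Sum = 0+12+23+28 = 63.
EDD (increasing due date): Case 3 Case 1 Case 4 Case 2.
Case 3: waits 0, runs 0→4
Case 1: waits 4, runs 4→15
Case 4: waits 15, runs 15→27
Case 2: waits 27, runs 27→32
Sum = 0+4+15+27 = 46.
FIFO 47, SPT 33, LPT 63, EDD 46 → minimum 33.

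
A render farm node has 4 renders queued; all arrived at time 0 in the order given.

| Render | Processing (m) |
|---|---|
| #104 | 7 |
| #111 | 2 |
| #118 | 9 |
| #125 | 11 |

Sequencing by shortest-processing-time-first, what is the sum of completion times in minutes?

SPT (increasing processing time): #111 #104 #118 #125.
#111: 0→2
#104: 2→9
#118: 9→18
#125: 18→29
Sum = 2+9+18+29 = 58.

58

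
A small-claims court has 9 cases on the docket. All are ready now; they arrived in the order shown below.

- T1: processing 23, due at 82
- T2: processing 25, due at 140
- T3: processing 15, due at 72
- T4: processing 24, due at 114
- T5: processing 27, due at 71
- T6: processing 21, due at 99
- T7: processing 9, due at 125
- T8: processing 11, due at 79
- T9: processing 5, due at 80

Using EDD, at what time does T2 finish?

EDD (increasing due date): T5 T3 T8 T9 T1 T6 T4 T7 T2.
T5: 0→27
T3: 27→42
T8: 42→53
T9: 53→58
T1: 58→81
T6: 81→102
T4: 102→126
T7: 126→135
T2: 135→160

160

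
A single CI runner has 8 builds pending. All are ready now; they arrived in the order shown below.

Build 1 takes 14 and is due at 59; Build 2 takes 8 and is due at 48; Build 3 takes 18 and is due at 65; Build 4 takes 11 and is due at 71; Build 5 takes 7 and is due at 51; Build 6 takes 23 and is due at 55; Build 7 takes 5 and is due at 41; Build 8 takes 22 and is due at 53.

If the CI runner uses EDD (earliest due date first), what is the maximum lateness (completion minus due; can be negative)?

37

EDD (increasing due date): Build 7 Build 2 Build 5 Build 8 Build 6 Build 1 Build 3 Build 4.
Build 7: 0→5, due 41, lateness -36
Build 2: 5→13, due 48, lateness -35
Build 5: 13→20, due 51, lateness -31
Build 8: 20→42, due 53, lateness -11
Build 6: 42→65, due 55, lateness 10
Build 1: 65→79, due 59, lateness 20
Build 3: 79→97, due 65, lateness 32
Build 4: 97→108, due 71, lateness 37
Maximum = 37.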